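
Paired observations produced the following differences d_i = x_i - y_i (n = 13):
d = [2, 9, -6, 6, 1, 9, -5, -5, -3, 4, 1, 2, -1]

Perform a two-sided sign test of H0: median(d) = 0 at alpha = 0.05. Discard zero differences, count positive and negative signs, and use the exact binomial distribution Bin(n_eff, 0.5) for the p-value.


Step 1: Discard zero differences. Original n = 13; n_eff = number of nonzero differences = 13.
Nonzero differences (with sign): +2, +9, -6, +6, +1, +9, -5, -5, -3, +4, +1, +2, -1
Step 2: Count signs: positive = 8, negative = 5.
Step 3: Under H0: P(positive) = 0.5, so the number of positives S ~ Bin(13, 0.5).
Step 4: Two-sided exact p-value = sum of Bin(13,0.5) probabilities at or below the observed probability = 0.581055.
Step 5: alpha = 0.05. fail to reject H0.

n_eff = 13, pos = 8, neg = 5, p = 0.581055, fail to reject H0.


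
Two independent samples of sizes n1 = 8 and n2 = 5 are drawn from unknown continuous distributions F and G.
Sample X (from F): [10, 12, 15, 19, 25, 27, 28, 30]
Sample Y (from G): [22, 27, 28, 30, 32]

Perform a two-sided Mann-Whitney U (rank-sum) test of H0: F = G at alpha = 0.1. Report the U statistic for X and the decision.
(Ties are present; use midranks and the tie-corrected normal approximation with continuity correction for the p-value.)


Step 1: Combine and sort all 13 observations; assign midranks.
sorted (value, group): (10,X), (12,X), (15,X), (19,X), (22,Y), (25,X), (27,X), (27,Y), (28,X), (28,Y), (30,X), (30,Y), (32,Y)
ranks: 10->1, 12->2, 15->3, 19->4, 22->5, 25->6, 27->7.5, 27->7.5, 28->9.5, 28->9.5, 30->11.5, 30->11.5, 32->13
Step 2: Rank sum for X: R1 = 1 + 2 + 3 + 4 + 6 + 7.5 + 9.5 + 11.5 = 44.5.
Step 3: U_X = R1 - n1(n1+1)/2 = 44.5 - 8*9/2 = 44.5 - 36 = 8.5.
       U_Y = n1*n2 - U_X = 40 - 8.5 = 31.5.
Step 4: Ties are present, so use the tie-corrected normal approximation (with continuity correction) for the p-value.
Step 5: p-value = 0.105897; compare to alpha = 0.1. fail to reject H0.

U_X = 8.5, p = 0.105897, fail to reject H0 at alpha = 0.1.


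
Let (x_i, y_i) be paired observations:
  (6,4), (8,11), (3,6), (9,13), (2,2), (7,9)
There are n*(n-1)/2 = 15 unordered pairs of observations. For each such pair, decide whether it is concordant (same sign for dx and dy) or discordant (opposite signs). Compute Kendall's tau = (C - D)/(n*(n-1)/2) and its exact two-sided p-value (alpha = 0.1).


Step 1: Enumerate the 15 unordered pairs (i,j) with i<j and classify each by sign(x_j-x_i) * sign(y_j-y_i).
  (1,2):dx=+2,dy=+7->C; (1,3):dx=-3,dy=+2->D; (1,4):dx=+3,dy=+9->C; (1,5):dx=-4,dy=-2->C
  (1,6):dx=+1,dy=+5->C; (2,3):dx=-5,dy=-5->C; (2,4):dx=+1,dy=+2->C; (2,5):dx=-6,dy=-9->C
  (2,6):dx=-1,dy=-2->C; (3,4):dx=+6,dy=+7->C; (3,5):dx=-1,dy=-4->C; (3,6):dx=+4,dy=+3->C
  (4,5):dx=-7,dy=-11->C; (4,6):dx=-2,dy=-4->C; (5,6):dx=+5,dy=+7->C
Step 2: C = 14, D = 1, total pairs = 15.
Step 3: tau = (C - D)/(n(n-1)/2) = (14 - 1)/15 = 0.866667.
Step 4: Exact two-sided p-value (enumerate n! = 720 permutations of y under H0): p = 0.016667.
Step 5: alpha = 0.1. reject H0.

tau_b = 0.8667 (C=14, D=1), p = 0.016667, reject H0.


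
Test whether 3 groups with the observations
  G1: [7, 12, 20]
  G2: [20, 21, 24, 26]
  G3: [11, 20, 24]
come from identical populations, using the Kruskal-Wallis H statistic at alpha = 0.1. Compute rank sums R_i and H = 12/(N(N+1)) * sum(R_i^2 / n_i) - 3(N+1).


Step 1: Combine all N = 10 observations and assign midranks.
sorted (value, group, rank): (7,G1,1), (11,G3,2), (12,G1,3), (20,G1,5), (20,G2,5), (20,G3,5), (21,G2,7), (24,G2,8.5), (24,G3,8.5), (26,G2,10)
Step 2: Sum ranks within each group.
R_1 = 9 (n_1 = 3)
R_2 = 30.5 (n_2 = 4)
R_3 = 15.5 (n_3 = 3)
Step 3: H = 12/(N(N+1)) * sum(R_i^2/n_i) - 3(N+1)
     = 12/(10*11) * (9^2/3 + 30.5^2/4 + 15.5^2/3) - 3*11
     = 0.109091 * 339.646 - 33
     = 4.052273.
Step 4: Ties present; correction factor C = 1 - 30/(10^3 - 10) = 0.969697. Corrected H = 4.052273 / 0.969697 = 4.178906.
Step 5: Under H0, H ~ chi^2(2); p-value = 0.123755.
Step 6: alpha = 0.1. fail to reject H0.

H = 4.1789, df = 2, p = 0.123755, fail to reject H0.


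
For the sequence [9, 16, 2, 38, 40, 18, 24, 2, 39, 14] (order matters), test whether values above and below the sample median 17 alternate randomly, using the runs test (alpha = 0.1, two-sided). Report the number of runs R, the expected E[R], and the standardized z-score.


Step 1: Compute median = 17; label A = above, B = below.
Labels in order: BBBAAAABAB  (n_A = 5, n_B = 5)
Step 2: Count runs R = 5.
Step 3: Under H0 (random ordering), E[R] = 2*n_A*n_B/(n_A+n_B) + 1 = 2*5*5/10 + 1 = 6.0000.
        Var[R] = 2*n_A*n_B*(2*n_A*n_B - n_A - n_B) / ((n_A+n_B)^2 * (n_A+n_B-1)) = 2000/900 = 2.2222.
        SD[R] = 1.4907.
Step 4: Continuity-corrected z = (R + 0.5 - E[R]) / SD[R] = (5 + 0.5 - 6.0000) / 1.4907 = -0.3354.
Step 5: Two-sided p-value via normal approximation = 2*(1 - Phi(|z|)) = 0.737316.
Step 6: alpha = 0.1. fail to reject H0.

R = 5, z = -0.3354, p = 0.737316, fail to reject H0.


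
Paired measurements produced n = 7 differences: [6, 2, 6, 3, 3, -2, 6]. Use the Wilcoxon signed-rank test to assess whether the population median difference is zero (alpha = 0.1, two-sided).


Step 1: Drop any zero differences (none here) and take |d_i|.
|d| = [6, 2, 6, 3, 3, 2, 6]
Step 2: Midrank |d_i| (ties get averaged ranks).
ranks: |6|->6, |2|->1.5, |6|->6, |3|->3.5, |3|->3.5, |2|->1.5, |6|->6
Step 3: Attach original signs; sum ranks with positive sign and with negative sign.
W+ = 6 + 1.5 + 6 + 3.5 + 3.5 + 6 = 26.5
W- = 1.5 = 1.5
(Check: W+ + W- = 28 should equal n(n+1)/2 = 28.)
Step 4: Test statistic W = min(W+, W-) = 1.5.
Step 5: Ties in |d|, so use the tie-corrected normal approximation.
        E[W] = n(n+1)/4 = 7*8/4 = 14.
        Tie groups: |d|=2 (t=2), |d|=3 (t=2), |d|=6 (t=3); sum(t^3 - t) = 36.
        Var[W] = n(n+1)(2n+1)/24 - sum(t^3-t)/48 = 840/24 - 36/48 = 34.25.
        z = (W - E[W]) / sqrt(Var[W]) = (1.5 - 14) / 5.8523 = -2.1359.
        Two-sided p = 2*Phi(z) = 0.032688.
Step 6: alpha = 0.1. reject H0.

W+ = 26.5, W- = 1.5, W = min = 1.5, p = 0.032688, reject H0.


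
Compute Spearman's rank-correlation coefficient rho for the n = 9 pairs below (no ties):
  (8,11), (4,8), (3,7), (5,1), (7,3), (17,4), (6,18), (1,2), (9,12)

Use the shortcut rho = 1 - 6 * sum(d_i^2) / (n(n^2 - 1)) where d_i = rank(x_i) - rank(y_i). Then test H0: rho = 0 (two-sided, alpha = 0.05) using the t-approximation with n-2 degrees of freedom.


Step 1: Rank x and y separately (midranks; no ties here).
rank(x): 8->7, 4->3, 3->2, 5->4, 7->6, 17->9, 6->5, 1->1, 9->8
rank(y): 11->7, 8->6, 7->5, 1->1, 3->3, 4->4, 18->9, 2->2, 12->8
Step 2: d_i = R_x(i) - R_y(i); compute d_i^2.
  (7-7)^2=0, (3-6)^2=9, (2-5)^2=9, (4-1)^2=9, (6-3)^2=9, (9-4)^2=25, (5-9)^2=16, (1-2)^2=1, (8-8)^2=0
sum(d^2) = 78.
Step 3: rho = 1 - 6*78 / (9*(9^2 - 1)) = 1 - 468/720 = 0.350000.
Step 4: Under H0, t = rho * sqrt((n-2)/(1-rho^2)) = 0.9885 ~ t(7).
Step 5: Two-sided p-value from the t-distribution with 7 df = 0.355820.
Step 6: alpha = 0.05. fail to reject H0.

rho = 0.3500, p = 0.355820, fail to reject H0 at alpha = 0.05.


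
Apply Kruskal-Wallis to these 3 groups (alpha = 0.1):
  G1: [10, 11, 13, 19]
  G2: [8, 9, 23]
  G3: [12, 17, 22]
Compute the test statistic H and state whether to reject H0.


Step 1: Combine all N = 10 observations and assign midranks.
sorted (value, group, rank): (8,G2,1), (9,G2,2), (10,G1,3), (11,G1,4), (12,G3,5), (13,G1,6), (17,G3,7), (19,G1,8), (22,G3,9), (23,G2,10)
Step 2: Sum ranks within each group.
R_1 = 21 (n_1 = 4)
R_2 = 13 (n_2 = 3)
R_3 = 21 (n_3 = 3)
Step 3: H = 12/(N(N+1)) * sum(R_i^2/n_i) - 3(N+1)
     = 12/(10*11) * (21^2/4 + 13^2/3 + 21^2/3) - 3*11
     = 0.109091 * 313.583 - 33
     = 1.209091.
Step 4: No ties, so H is used without correction.
Step 5: Under H0, H ~ chi^2(2); p-value = 0.546323.
Step 6: alpha = 0.1. fail to reject H0.

H = 1.2091, df = 2, p = 0.546323, fail to reject H0.


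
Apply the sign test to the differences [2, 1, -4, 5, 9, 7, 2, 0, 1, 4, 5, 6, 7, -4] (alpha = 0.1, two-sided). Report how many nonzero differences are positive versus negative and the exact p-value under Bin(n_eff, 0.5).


Step 1: Discard zero differences. Original n = 14; n_eff = number of nonzero differences = 13.
Nonzero differences (with sign): +2, +1, -4, +5, +9, +7, +2, +1, +4, +5, +6, +7, -4
Step 2: Count signs: positive = 11, negative = 2.
Step 3: Under H0: P(positive) = 0.5, so the number of positives S ~ Bin(13, 0.5).
Step 4: Two-sided exact p-value = sum of Bin(13,0.5) probabilities at or below the observed probability = 0.022461.
Step 5: alpha = 0.1. reject H0.

n_eff = 13, pos = 11, neg = 2, p = 0.022461, reject H0.


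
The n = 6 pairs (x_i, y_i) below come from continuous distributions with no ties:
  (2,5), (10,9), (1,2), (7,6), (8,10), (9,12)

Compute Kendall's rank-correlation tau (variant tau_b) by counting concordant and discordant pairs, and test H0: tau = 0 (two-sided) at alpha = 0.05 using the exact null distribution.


Step 1: Enumerate the 15 unordered pairs (i,j) with i<j and classify each by sign(x_j-x_i) * sign(y_j-y_i).
  (1,2):dx=+8,dy=+4->C; (1,3):dx=-1,dy=-3->C; (1,4):dx=+5,dy=+1->C; (1,5):dx=+6,dy=+5->C
  (1,6):dx=+7,dy=+7->C; (2,3):dx=-9,dy=-7->C; (2,4):dx=-3,dy=-3->C; (2,5):dx=-2,dy=+1->D
  (2,6):dx=-1,dy=+3->D; (3,4):dx=+6,dy=+4->C; (3,5):dx=+7,dy=+8->C; (3,6):dx=+8,dy=+10->C
  (4,5):dx=+1,dy=+4->C; (4,6):dx=+2,dy=+6->C; (5,6):dx=+1,dy=+2->C
Step 2: C = 13, D = 2, total pairs = 15.
Step 3: tau = (C - D)/(n(n-1)/2) = (13 - 2)/15 = 0.733333.
Step 4: Exact two-sided p-value (enumerate n! = 720 permutations of y under H0): p = 0.055556.
Step 5: alpha = 0.05. fail to reject H0.

tau_b = 0.7333 (C=13, D=2), p = 0.055556, fail to reject H0.


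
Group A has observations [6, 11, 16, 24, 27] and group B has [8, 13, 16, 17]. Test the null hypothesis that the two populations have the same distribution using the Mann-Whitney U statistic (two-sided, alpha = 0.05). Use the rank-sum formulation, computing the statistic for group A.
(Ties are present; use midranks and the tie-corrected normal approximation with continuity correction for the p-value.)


Step 1: Combine and sort all 9 observations; assign midranks.
sorted (value, group): (6,X), (8,Y), (11,X), (13,Y), (16,X), (16,Y), (17,Y), (24,X), (27,X)
ranks: 6->1, 8->2, 11->3, 13->4, 16->5.5, 16->5.5, 17->7, 24->8, 27->9
Step 2: Rank sum for X: R1 = 1 + 3 + 5.5 + 8 + 9 = 26.5.
Step 3: U_X = R1 - n1(n1+1)/2 = 26.5 - 5*6/2 = 26.5 - 15 = 11.5.
       U_Y = n1*n2 - U_X = 20 - 11.5 = 8.5.
Step 4: Ties are present, so use the tie-corrected normal approximation (with continuity correction) for the p-value.
Step 5: p-value = 0.805701; compare to alpha = 0.05. fail to reject H0.

U_X = 11.5, p = 0.805701, fail to reject H0 at alpha = 0.05.


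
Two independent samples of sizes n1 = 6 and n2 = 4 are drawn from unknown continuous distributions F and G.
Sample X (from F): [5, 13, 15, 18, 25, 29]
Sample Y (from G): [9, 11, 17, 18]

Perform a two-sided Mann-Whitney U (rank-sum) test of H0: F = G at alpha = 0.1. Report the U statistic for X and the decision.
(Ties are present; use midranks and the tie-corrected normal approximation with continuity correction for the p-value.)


Step 1: Combine and sort all 10 observations; assign midranks.
sorted (value, group): (5,X), (9,Y), (11,Y), (13,X), (15,X), (17,Y), (18,X), (18,Y), (25,X), (29,X)
ranks: 5->1, 9->2, 11->3, 13->4, 15->5, 17->6, 18->7.5, 18->7.5, 25->9, 29->10
Step 2: Rank sum for X: R1 = 1 + 4 + 5 + 7.5 + 9 + 10 = 36.5.
Step 3: U_X = R1 - n1(n1+1)/2 = 36.5 - 6*7/2 = 36.5 - 21 = 15.5.
       U_Y = n1*n2 - U_X = 24 - 15.5 = 8.5.
Step 4: Ties are present, so use the tie-corrected normal approximation (with continuity correction) for the p-value.
Step 5: p-value = 0.521166; compare to alpha = 0.1. fail to reject H0.

U_X = 15.5, p = 0.521166, fail to reject H0 at alpha = 0.1.


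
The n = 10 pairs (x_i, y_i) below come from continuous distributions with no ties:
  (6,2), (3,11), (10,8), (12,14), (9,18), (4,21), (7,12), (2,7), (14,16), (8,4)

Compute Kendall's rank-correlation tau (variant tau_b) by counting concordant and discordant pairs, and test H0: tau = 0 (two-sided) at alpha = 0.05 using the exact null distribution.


Step 1: Enumerate the 45 unordered pairs (i,j) with i<j and classify each by sign(x_j-x_i) * sign(y_j-y_i).
  (1,2):dx=-3,dy=+9->D; (1,3):dx=+4,dy=+6->C; (1,4):dx=+6,dy=+12->C; (1,5):dx=+3,dy=+16->C
  (1,6):dx=-2,dy=+19->D; (1,7):dx=+1,dy=+10->C; (1,8):dx=-4,dy=+5->D; (1,9):dx=+8,dy=+14->C
  (1,10):dx=+2,dy=+2->C; (2,3):dx=+7,dy=-3->D; (2,4):dx=+9,dy=+3->C; (2,5):dx=+6,dy=+7->C
  (2,6):dx=+1,dy=+10->C; (2,7):dx=+4,dy=+1->C; (2,8):dx=-1,dy=-4->C; (2,9):dx=+11,dy=+5->C
  (2,10):dx=+5,dy=-7->D; (3,4):dx=+2,dy=+6->C; (3,5):dx=-1,dy=+10->D; (3,6):dx=-6,dy=+13->D
  (3,7):dx=-3,dy=+4->D; (3,8):dx=-8,dy=-1->C; (3,9):dx=+4,dy=+8->C; (3,10):dx=-2,dy=-4->C
  (4,5):dx=-3,dy=+4->D; (4,6):dx=-8,dy=+7->D; (4,7):dx=-5,dy=-2->C; (4,8):dx=-10,dy=-7->C
  (4,9):dx=+2,dy=+2->C; (4,10):dx=-4,dy=-10->C; (5,6):dx=-5,dy=+3->D; (5,7):dx=-2,dy=-6->C
  (5,8):dx=-7,dy=-11->C; (5,9):dx=+5,dy=-2->D; (5,10):dx=-1,dy=-14->C; (6,7):dx=+3,dy=-9->D
  (6,8):dx=-2,dy=-14->C; (6,9):dx=+10,dy=-5->D; (6,10):dx=+4,dy=-17->D; (7,8):dx=-5,dy=-5->C
  (7,9):dx=+7,dy=+4->C; (7,10):dx=+1,dy=-8->D; (8,9):dx=+12,dy=+9->C; (8,10):dx=+6,dy=-3->D
  (9,10):dx=-6,dy=-12->C
Step 2: C = 28, D = 17, total pairs = 45.
Step 3: tau = (C - D)/(n(n-1)/2) = (28 - 17)/45 = 0.244444.
Step 4: Exact two-sided p-value (enumerate n! = 3628800 permutations of y under H0): p = 0.380720.
Step 5: alpha = 0.05. fail to reject H0.

tau_b = 0.2444 (C=28, D=17), p = 0.380720, fail to reject H0.


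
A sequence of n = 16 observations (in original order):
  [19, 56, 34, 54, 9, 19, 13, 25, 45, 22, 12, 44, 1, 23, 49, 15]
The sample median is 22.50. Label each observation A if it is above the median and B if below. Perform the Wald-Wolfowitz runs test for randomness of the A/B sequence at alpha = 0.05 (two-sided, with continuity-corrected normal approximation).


Step 1: Compute median = 22.50; label A = above, B = below.
Labels in order: BAAABBBAABBABAAB  (n_A = 8, n_B = 8)
Step 2: Count runs R = 9.
Step 3: Under H0 (random ordering), E[R] = 2*n_A*n_B/(n_A+n_B) + 1 = 2*8*8/16 + 1 = 9.0000.
        Var[R] = 2*n_A*n_B*(2*n_A*n_B - n_A - n_B) / ((n_A+n_B)^2 * (n_A+n_B-1)) = 14336/3840 = 3.7333.
        SD[R] = 1.9322.
Step 4: R = E[R], so z = 0 with no continuity correction.
Step 5: Two-sided p-value via normal approximation = 2*(1 - Phi(|z|)) = 1.000000.
Step 6: alpha = 0.05. fail to reject H0.

R = 9, z = 0.0000, p = 1.000000, fail to reject H0.


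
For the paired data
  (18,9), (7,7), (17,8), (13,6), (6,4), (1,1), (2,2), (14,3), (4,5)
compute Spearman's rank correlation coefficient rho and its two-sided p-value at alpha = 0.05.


Step 1: Rank x and y separately (midranks; no ties here).
rank(x): 18->9, 7->5, 17->8, 13->6, 6->4, 1->1, 2->2, 14->7, 4->3
rank(y): 9->9, 7->7, 8->8, 6->6, 4->4, 1->1, 2->2, 3->3, 5->5
Step 2: d_i = R_x(i) - R_y(i); compute d_i^2.
  (9-9)^2=0, (5-7)^2=4, (8-8)^2=0, (6-6)^2=0, (4-4)^2=0, (1-1)^2=0, (2-2)^2=0, (7-3)^2=16, (3-5)^2=4
sum(d^2) = 24.
Step 3: rho = 1 - 6*24 / (9*(9^2 - 1)) = 1 - 144/720 = 0.800000.
Step 4: Under H0, t = rho * sqrt((n-2)/(1-rho^2)) = 3.5277 ~ t(7).
Step 5: Two-sided p-value from the t-distribution with 7 df = 0.009628.
Step 6: alpha = 0.05. reject H0.

rho = 0.8000, p = 0.009628, reject H0 at alpha = 0.05.


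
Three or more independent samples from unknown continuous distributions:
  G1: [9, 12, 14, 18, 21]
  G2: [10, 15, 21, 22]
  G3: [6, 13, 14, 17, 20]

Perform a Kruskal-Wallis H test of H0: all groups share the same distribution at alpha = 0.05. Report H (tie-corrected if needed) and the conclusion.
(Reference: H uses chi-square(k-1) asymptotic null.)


Step 1: Combine all N = 14 observations and assign midranks.
sorted (value, group, rank): (6,G3,1), (9,G1,2), (10,G2,3), (12,G1,4), (13,G3,5), (14,G1,6.5), (14,G3,6.5), (15,G2,8), (17,G3,9), (18,G1,10), (20,G3,11), (21,G1,12.5), (21,G2,12.5), (22,G2,14)
Step 2: Sum ranks within each group.
R_1 = 35 (n_1 = 5)
R_2 = 37.5 (n_2 = 4)
R_3 = 32.5 (n_3 = 5)
Step 3: H = 12/(N(N+1)) * sum(R_i^2/n_i) - 3(N+1)
     = 12/(14*15) * (35^2/5 + 37.5^2/4 + 32.5^2/5) - 3*15
     = 0.057143 * 807.812 - 45
     = 1.160714.
Step 4: Ties present; correction factor C = 1 - 12/(14^3 - 14) = 0.995604. Corrected H = 1.160714 / 0.995604 = 1.165839.
Step 5: Under H0, H ~ chi^2(2); p-value = 0.558266.
Step 6: alpha = 0.05. fail to reject H0.

H = 1.1658, df = 2, p = 0.558266, fail to reject H0.


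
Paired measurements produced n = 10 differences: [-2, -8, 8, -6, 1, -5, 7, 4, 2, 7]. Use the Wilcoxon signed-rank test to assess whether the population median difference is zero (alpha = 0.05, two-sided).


Step 1: Drop any zero differences (none here) and take |d_i|.
|d| = [2, 8, 8, 6, 1, 5, 7, 4, 2, 7]
Step 2: Midrank |d_i| (ties get averaged ranks).
ranks: |2|->2.5, |8|->9.5, |8|->9.5, |6|->6, |1|->1, |5|->5, |7|->7.5, |4|->4, |2|->2.5, |7|->7.5
Step 3: Attach original signs; sum ranks with positive sign and with negative sign.
W+ = 9.5 + 1 + 7.5 + 4 + 2.5 + 7.5 = 32
W- = 2.5 + 9.5 + 6 + 5 = 23
(Check: W+ + W- = 55 should equal n(n+1)/2 = 55.)
Step 4: Test statistic W = min(W+, W-) = 23.
Step 5: Ties in |d|, so use the tie-corrected normal approximation.
        E[W] = n(n+1)/4 = 10*11/4 = 27.5.
        Tie groups: |d|=2 (t=2), |d|=7 (t=2), |d|=8 (t=2); sum(t^3 - t) = 18.
        Var[W] = n(n+1)(2n+1)/24 - sum(t^3-t)/48 = 2310/24 - 18/48 = 95.875.
        z = (W - E[W]) / sqrt(Var[W]) = (23 - 27.5) / 9.7916 = -0.4596.
        Two-sided p = 2*Phi(z) = 0.645819.
Step 6: alpha = 0.05. fail to reject H0.

W+ = 32, W- = 23, W = min = 23, p = 0.645819, fail to reject H0.


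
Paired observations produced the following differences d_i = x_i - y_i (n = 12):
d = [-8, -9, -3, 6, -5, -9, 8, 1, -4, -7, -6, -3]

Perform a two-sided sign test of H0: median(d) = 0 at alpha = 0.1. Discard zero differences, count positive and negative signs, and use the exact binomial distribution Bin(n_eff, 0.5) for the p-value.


Step 1: Discard zero differences. Original n = 12; n_eff = number of nonzero differences = 12.
Nonzero differences (with sign): -8, -9, -3, +6, -5, -9, +8, +1, -4, -7, -6, -3
Step 2: Count signs: positive = 3, negative = 9.
Step 3: Under H0: P(positive) = 0.5, so the number of positives S ~ Bin(12, 0.5).
Step 4: Two-sided exact p-value = sum of Bin(12,0.5) probabilities at or below the observed probability = 0.145996.
Step 5: alpha = 0.1. fail to reject H0.

n_eff = 12, pos = 3, neg = 9, p = 0.145996, fail to reject H0.


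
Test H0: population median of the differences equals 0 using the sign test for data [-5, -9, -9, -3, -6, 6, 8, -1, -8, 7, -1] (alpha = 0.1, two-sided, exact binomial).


Step 1: Discard zero differences. Original n = 11; n_eff = number of nonzero differences = 11.
Nonzero differences (with sign): -5, -9, -9, -3, -6, +6, +8, -1, -8, +7, -1
Step 2: Count signs: positive = 3, negative = 8.
Step 3: Under H0: P(positive) = 0.5, so the number of positives S ~ Bin(11, 0.5).
Step 4: Two-sided exact p-value = sum of Bin(11,0.5) probabilities at or below the observed probability = 0.226562.
Step 5: alpha = 0.1. fail to reject H0.

n_eff = 11, pos = 3, neg = 8, p = 0.226562, fail to reject H0.


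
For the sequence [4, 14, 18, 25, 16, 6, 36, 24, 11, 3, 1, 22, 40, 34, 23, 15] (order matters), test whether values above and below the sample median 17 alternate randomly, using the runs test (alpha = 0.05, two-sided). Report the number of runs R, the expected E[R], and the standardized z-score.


Step 1: Compute median = 17; label A = above, B = below.
Labels in order: BBAABBAABBBAAAAB  (n_A = 8, n_B = 8)
Step 2: Count runs R = 7.
Step 3: Under H0 (random ordering), E[R] = 2*n_A*n_B/(n_A+n_B) + 1 = 2*8*8/16 + 1 = 9.0000.
        Var[R] = 2*n_A*n_B*(2*n_A*n_B - n_A - n_B) / ((n_A+n_B)^2 * (n_A+n_B-1)) = 14336/3840 = 3.7333.
        SD[R] = 1.9322.
Step 4: Continuity-corrected z = (R + 0.5 - E[R]) / SD[R] = (7 + 0.5 - 9.0000) / 1.9322 = -0.7763.
Step 5: Two-sided p-value via normal approximation = 2*(1 - Phi(|z|)) = 0.437558.
Step 6: alpha = 0.05. fail to reject H0.

R = 7, z = -0.7763, p = 0.437558, fail to reject H0.


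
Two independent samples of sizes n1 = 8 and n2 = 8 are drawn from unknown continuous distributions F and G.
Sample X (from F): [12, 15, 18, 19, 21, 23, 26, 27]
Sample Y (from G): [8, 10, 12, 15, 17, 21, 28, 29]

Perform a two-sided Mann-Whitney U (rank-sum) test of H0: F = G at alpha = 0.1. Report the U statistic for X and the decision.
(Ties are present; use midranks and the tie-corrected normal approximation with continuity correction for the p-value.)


Step 1: Combine and sort all 16 observations; assign midranks.
sorted (value, group): (8,Y), (10,Y), (12,X), (12,Y), (15,X), (15,Y), (17,Y), (18,X), (19,X), (21,X), (21,Y), (23,X), (26,X), (27,X), (28,Y), (29,Y)
ranks: 8->1, 10->2, 12->3.5, 12->3.5, 15->5.5, 15->5.5, 17->7, 18->8, 19->9, 21->10.5, 21->10.5, 23->12, 26->13, 27->14, 28->15, 29->16
Step 2: Rank sum for X: R1 = 3.5 + 5.5 + 8 + 9 + 10.5 + 12 + 13 + 14 = 75.5.
Step 3: U_X = R1 - n1(n1+1)/2 = 75.5 - 8*9/2 = 75.5 - 36 = 39.5.
       U_Y = n1*n2 - U_X = 64 - 39.5 = 24.5.
Step 4: Ties are present, so use the tie-corrected normal approximation (with continuity correction) for the p-value.
Step 5: p-value = 0.461260; compare to alpha = 0.1. fail to reject H0.

U_X = 39.5, p = 0.461260, fail to reject H0 at alpha = 0.1.


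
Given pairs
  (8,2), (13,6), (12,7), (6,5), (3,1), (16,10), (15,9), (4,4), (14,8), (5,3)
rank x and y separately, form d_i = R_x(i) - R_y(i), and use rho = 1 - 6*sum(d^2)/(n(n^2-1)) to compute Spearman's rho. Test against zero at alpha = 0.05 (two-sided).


Step 1: Rank x and y separately (midranks; no ties here).
rank(x): 8->5, 13->7, 12->6, 6->4, 3->1, 16->10, 15->9, 4->2, 14->8, 5->3
rank(y): 2->2, 6->6, 7->7, 5->5, 1->1, 10->10, 9->9, 4->4, 8->8, 3->3
Step 2: d_i = R_x(i) - R_y(i); compute d_i^2.
  (5-2)^2=9, (7-6)^2=1, (6-7)^2=1, (4-5)^2=1, (1-1)^2=0, (10-10)^2=0, (9-9)^2=0, (2-4)^2=4, (8-8)^2=0, (3-3)^2=0
sum(d^2) = 16.
Step 3: rho = 1 - 6*16 / (10*(10^2 - 1)) = 1 - 96/990 = 0.903030.
Step 4: Under H0, t = rho * sqrt((n-2)/(1-rho^2)) = 5.9457 ~ t(8).
Step 5: Two-sided p-value from the t-distribution with 8 df = 0.000344.
Step 6: alpha = 0.05. reject H0.

rho = 0.9030, p = 0.000344, reject H0 at alpha = 0.05.


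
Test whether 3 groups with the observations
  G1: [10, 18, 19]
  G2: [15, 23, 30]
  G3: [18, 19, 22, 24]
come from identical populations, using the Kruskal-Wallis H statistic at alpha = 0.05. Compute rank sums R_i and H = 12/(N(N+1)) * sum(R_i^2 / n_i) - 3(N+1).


Step 1: Combine all N = 10 observations and assign midranks.
sorted (value, group, rank): (10,G1,1), (15,G2,2), (18,G1,3.5), (18,G3,3.5), (19,G1,5.5), (19,G3,5.5), (22,G3,7), (23,G2,8), (24,G3,9), (30,G2,10)
Step 2: Sum ranks within each group.
R_1 = 10 (n_1 = 3)
R_2 = 20 (n_2 = 3)
R_3 = 25 (n_3 = 4)
Step 3: H = 12/(N(N+1)) * sum(R_i^2/n_i) - 3(N+1)
     = 12/(10*11) * (10^2/3 + 20^2/3 + 25^2/4) - 3*11
     = 0.109091 * 322.917 - 33
     = 2.227273.
Step 4: Ties present; correction factor C = 1 - 12/(10^3 - 10) = 0.987879. Corrected H = 2.227273 / 0.987879 = 2.254601.
Step 5: Under H0, H ~ chi^2(2); p-value = 0.323906.
Step 6: alpha = 0.05. fail to reject H0.

H = 2.2546, df = 2, p = 0.323906, fail to reject H0.


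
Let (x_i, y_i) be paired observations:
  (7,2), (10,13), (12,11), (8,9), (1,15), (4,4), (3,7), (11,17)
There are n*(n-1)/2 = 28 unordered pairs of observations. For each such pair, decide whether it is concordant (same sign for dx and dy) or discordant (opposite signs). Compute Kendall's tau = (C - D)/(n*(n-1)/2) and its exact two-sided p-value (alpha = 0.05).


Step 1: Enumerate the 28 unordered pairs (i,j) with i<j and classify each by sign(x_j-x_i) * sign(y_j-y_i).
  (1,2):dx=+3,dy=+11->C; (1,3):dx=+5,dy=+9->C; (1,4):dx=+1,dy=+7->C; (1,5):dx=-6,dy=+13->D
  (1,6):dx=-3,dy=+2->D; (1,7):dx=-4,dy=+5->D; (1,8):dx=+4,dy=+15->C; (2,3):dx=+2,dy=-2->D
  (2,4):dx=-2,dy=-4->C; (2,5):dx=-9,dy=+2->D; (2,6):dx=-6,dy=-9->C; (2,7):dx=-7,dy=-6->C
  (2,8):dx=+1,dy=+4->C; (3,4):dx=-4,dy=-2->C; (3,5):dx=-11,dy=+4->D; (3,6):dx=-8,dy=-7->C
  (3,7):dx=-9,dy=-4->C; (3,8):dx=-1,dy=+6->D; (4,5):dx=-7,dy=+6->D; (4,6):dx=-4,dy=-5->C
  (4,7):dx=-5,dy=-2->C; (4,8):dx=+3,dy=+8->C; (5,6):dx=+3,dy=-11->D; (5,7):dx=+2,dy=-8->D
  (5,8):dx=+10,dy=+2->C; (6,7):dx=-1,dy=+3->D; (6,8):dx=+7,dy=+13->C; (7,8):dx=+8,dy=+10->C
Step 2: C = 17, D = 11, total pairs = 28.
Step 3: tau = (C - D)/(n(n-1)/2) = (17 - 11)/28 = 0.214286.
Step 4: Exact two-sided p-value (enumerate n! = 40320 permutations of y under H0): p = 0.548413.
Step 5: alpha = 0.05. fail to reject H0.

tau_b = 0.2143 (C=17, D=11), p = 0.548413, fail to reject H0.


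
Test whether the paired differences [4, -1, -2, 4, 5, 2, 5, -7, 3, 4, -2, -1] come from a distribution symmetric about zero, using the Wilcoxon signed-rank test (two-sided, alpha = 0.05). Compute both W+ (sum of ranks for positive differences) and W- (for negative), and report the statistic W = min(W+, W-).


Step 1: Drop any zero differences (none here) and take |d_i|.
|d| = [4, 1, 2, 4, 5, 2, 5, 7, 3, 4, 2, 1]
Step 2: Midrank |d_i| (ties get averaged ranks).
ranks: |4|->8, |1|->1.5, |2|->4, |4|->8, |5|->10.5, |2|->4, |5|->10.5, |7|->12, |3|->6, |4|->8, |2|->4, |1|->1.5
Step 3: Attach original signs; sum ranks with positive sign and with negative sign.
W+ = 8 + 8 + 10.5 + 4 + 10.5 + 6 + 8 = 55
W- = 1.5 + 4 + 12 + 4 + 1.5 = 23
(Check: W+ + W- = 78 should equal n(n+1)/2 = 78.)
Step 4: Test statistic W = min(W+, W-) = 23.
Step 5: Ties in |d|, so use the tie-corrected normal approximation.
        E[W] = n(n+1)/4 = 12*13/4 = 39.
        Tie groups: |d|=1 (t=2), |d|=2 (t=3), |d|=4 (t=3), |d|=5 (t=2); sum(t^3 - t) = 60.
        Var[W] = n(n+1)(2n+1)/24 - sum(t^3-t)/48 = 3900/24 - 60/48 = 161.25.
        z = (W - E[W]) / sqrt(Var[W]) = (23 - 39) / 12.6984 = -1.2600.
        Two-sided p = 2*Phi(z) = 0.207670.
Step 6: alpha = 0.05. fail to reject H0.

W+ = 55, W- = 23, W = min = 23, p = 0.207670, fail to reject H0.


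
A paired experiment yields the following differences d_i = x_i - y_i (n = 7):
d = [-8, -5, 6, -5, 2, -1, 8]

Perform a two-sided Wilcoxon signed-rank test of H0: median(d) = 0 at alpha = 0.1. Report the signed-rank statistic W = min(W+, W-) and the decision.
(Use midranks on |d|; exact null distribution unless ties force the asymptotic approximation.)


Step 1: Drop any zero differences (none here) and take |d_i|.
|d| = [8, 5, 6, 5, 2, 1, 8]
Step 2: Midrank |d_i| (ties get averaged ranks).
ranks: |8|->6.5, |5|->3.5, |6|->5, |5|->3.5, |2|->2, |1|->1, |8|->6.5
Step 3: Attach original signs; sum ranks with positive sign and with negative sign.
W+ = 5 + 2 + 6.5 = 13.5
W- = 6.5 + 3.5 + 3.5 + 1 = 14.5
(Check: W+ + W- = 28 should equal n(n+1)/2 = 28.)
Step 4: Test statistic W = min(W+, W-) = 13.5.
Step 5: Ties in |d|, so use the tie-corrected normal approximation.
        E[W] = n(n+1)/4 = 7*8/4 = 14.
        Tie groups: |d|=5 (t=2), |d|=8 (t=2); sum(t^3 - t) = 12.
        Var[W] = n(n+1)(2n+1)/24 - sum(t^3-t)/48 = 840/24 - 12/48 = 34.75.
        z = (W - E[W]) / sqrt(Var[W]) = (13.5 - 14) / 5.8949 = -0.0848.
        Two-sided p = 2*Phi(z) = 0.932405.
Step 6: alpha = 0.1. fail to reject H0.

W+ = 13.5, W- = 14.5, W = min = 13.5, p = 0.932405, fail to reject H0.


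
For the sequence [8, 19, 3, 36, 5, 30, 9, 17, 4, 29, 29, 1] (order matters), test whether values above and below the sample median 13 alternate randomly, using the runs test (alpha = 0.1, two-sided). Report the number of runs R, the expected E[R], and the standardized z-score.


Step 1: Compute median = 13; label A = above, B = below.
Labels in order: BABABABABAAB  (n_A = 6, n_B = 6)
Step 2: Count runs R = 11.
Step 3: Under H0 (random ordering), E[R] = 2*n_A*n_B/(n_A+n_B) + 1 = 2*6*6/12 + 1 = 7.0000.
        Var[R] = 2*n_A*n_B*(2*n_A*n_B - n_A - n_B) / ((n_A+n_B)^2 * (n_A+n_B-1)) = 4320/1584 = 2.7273.
        SD[R] = 1.6514.
Step 4: Continuity-corrected z = (R - 0.5 - E[R]) / SD[R] = (11 - 0.5 - 7.0000) / 1.6514 = 2.1194.
Step 5: Two-sided p-value via normal approximation = 2*(1 - Phi(|z|)) = 0.034060.
Step 6: alpha = 0.1. reject H0.

R = 11, z = 2.1194, p = 0.034060, reject H0.


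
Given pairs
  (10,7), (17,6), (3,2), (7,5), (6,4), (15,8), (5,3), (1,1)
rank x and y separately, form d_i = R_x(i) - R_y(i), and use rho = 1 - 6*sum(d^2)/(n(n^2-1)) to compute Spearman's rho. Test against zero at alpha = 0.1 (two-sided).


Step 1: Rank x and y separately (midranks; no ties here).
rank(x): 10->6, 17->8, 3->2, 7->5, 6->4, 15->7, 5->3, 1->1
rank(y): 7->7, 6->6, 2->2, 5->5, 4->4, 8->8, 3->3, 1->1
Step 2: d_i = R_x(i) - R_y(i); compute d_i^2.
  (6-7)^2=1, (8-6)^2=4, (2-2)^2=0, (5-5)^2=0, (4-4)^2=0, (7-8)^2=1, (3-3)^2=0, (1-1)^2=0
sum(d^2) = 6.
Step 3: rho = 1 - 6*6 / (8*(8^2 - 1)) = 1 - 36/504 = 0.928571.
Step 4: Under H0, t = rho * sqrt((n-2)/(1-rho^2)) = 6.1283 ~ t(6).
Step 5: Two-sided p-value from the t-distribution with 6 df = 0.000863.
Step 6: alpha = 0.1. reject H0.

rho = 0.9286, p = 0.000863, reject H0 at alpha = 0.1.


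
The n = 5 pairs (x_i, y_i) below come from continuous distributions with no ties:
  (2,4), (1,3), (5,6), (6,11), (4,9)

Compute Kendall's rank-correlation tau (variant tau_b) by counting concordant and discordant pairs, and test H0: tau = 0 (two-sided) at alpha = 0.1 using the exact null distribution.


Step 1: Enumerate the 10 unordered pairs (i,j) with i<j and classify each by sign(x_j-x_i) * sign(y_j-y_i).
  (1,2):dx=-1,dy=-1->C; (1,3):dx=+3,dy=+2->C; (1,4):dx=+4,dy=+7->C; (1,5):dx=+2,dy=+5->C
  (2,3):dx=+4,dy=+3->C; (2,4):dx=+5,dy=+8->C; (2,5):dx=+3,dy=+6->C; (3,4):dx=+1,dy=+5->C
  (3,5):dx=-1,dy=+3->D; (4,5):dx=-2,dy=-2->C
Step 2: C = 9, D = 1, total pairs = 10.
Step 3: tau = (C - D)/(n(n-1)/2) = (9 - 1)/10 = 0.800000.
Step 4: Exact two-sided p-value (enumerate n! = 120 permutations of y under H0): p = 0.083333.
Step 5: alpha = 0.1. reject H0.

tau_b = 0.8000 (C=9, D=1), p = 0.083333, reject H0.


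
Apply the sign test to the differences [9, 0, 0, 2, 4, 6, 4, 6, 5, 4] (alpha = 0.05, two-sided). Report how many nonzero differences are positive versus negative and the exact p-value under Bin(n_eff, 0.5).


Step 1: Discard zero differences. Original n = 10; n_eff = number of nonzero differences = 8.
Nonzero differences (with sign): +9, +2, +4, +6, +4, +6, +5, +4
Step 2: Count signs: positive = 8, negative = 0.
Step 3: Under H0: P(positive) = 0.5, so the number of positives S ~ Bin(8, 0.5).
Step 4: Two-sided exact p-value = sum of Bin(8,0.5) probabilities at or below the observed probability = 0.007812.
Step 5: alpha = 0.05. reject H0.

n_eff = 8, pos = 8, neg = 0, p = 0.007812, reject H0.


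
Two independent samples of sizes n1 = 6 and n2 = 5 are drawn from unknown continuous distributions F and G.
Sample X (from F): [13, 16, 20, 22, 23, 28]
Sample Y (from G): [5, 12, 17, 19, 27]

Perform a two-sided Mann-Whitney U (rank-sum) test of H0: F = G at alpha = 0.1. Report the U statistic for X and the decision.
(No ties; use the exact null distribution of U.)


Step 1: Combine and sort all 11 observations; assign midranks.
sorted (value, group): (5,Y), (12,Y), (13,X), (16,X), (17,Y), (19,Y), (20,X), (22,X), (23,X), (27,Y), (28,X)
ranks: 5->1, 12->2, 13->3, 16->4, 17->5, 19->6, 20->7, 22->8, 23->9, 27->10, 28->11
Step 2: Rank sum for X: R1 = 3 + 4 + 7 + 8 + 9 + 11 = 42.
Step 3: U_X = R1 - n1(n1+1)/2 = 42 - 6*7/2 = 42 - 21 = 21.
       U_Y = n1*n2 - U_X = 30 - 21 = 9.
Step 4: No ties, so the exact null distribution of U (based on enumerating the C(11,6) = 462 equally likely rank assignments) gives the two-sided p-value.
Step 5: p-value = 0.329004; compare to alpha = 0.1. fail to reject H0.

U_X = 21, p = 0.329004, fail to reject H0 at alpha = 0.1.


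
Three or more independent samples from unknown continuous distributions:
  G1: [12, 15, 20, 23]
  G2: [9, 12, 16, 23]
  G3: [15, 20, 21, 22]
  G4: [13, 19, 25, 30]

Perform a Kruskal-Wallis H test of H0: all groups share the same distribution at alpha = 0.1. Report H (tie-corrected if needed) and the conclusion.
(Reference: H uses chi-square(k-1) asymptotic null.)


Step 1: Combine all N = 16 observations and assign midranks.
sorted (value, group, rank): (9,G2,1), (12,G1,2.5), (12,G2,2.5), (13,G4,4), (15,G1,5.5), (15,G3,5.5), (16,G2,7), (19,G4,8), (20,G1,9.5), (20,G3,9.5), (21,G3,11), (22,G3,12), (23,G1,13.5), (23,G2,13.5), (25,G4,15), (30,G4,16)
Step 2: Sum ranks within each group.
R_1 = 31 (n_1 = 4)
R_2 = 24 (n_2 = 4)
R_3 = 38 (n_3 = 4)
R_4 = 43 (n_4 = 4)
Step 3: H = 12/(N(N+1)) * sum(R_i^2/n_i) - 3(N+1)
     = 12/(16*17) * (31^2/4 + 24^2/4 + 38^2/4 + 43^2/4) - 3*17
     = 0.044118 * 1207.5 - 51
     = 2.272059.
Step 4: Ties present; correction factor C = 1 - 24/(16^3 - 16) = 0.994118. Corrected H = 2.272059 / 0.994118 = 2.285503.
Step 5: Under H0, H ~ chi^2(3); p-value = 0.515304.
Step 6: alpha = 0.1. fail to reject H0.

H = 2.2855, df = 3, p = 0.515304, fail to reject H0.


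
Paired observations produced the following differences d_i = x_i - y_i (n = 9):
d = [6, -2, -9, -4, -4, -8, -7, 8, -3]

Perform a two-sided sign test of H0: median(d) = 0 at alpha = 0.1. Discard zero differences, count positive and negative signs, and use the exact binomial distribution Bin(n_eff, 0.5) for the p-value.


Step 1: Discard zero differences. Original n = 9; n_eff = number of nonzero differences = 9.
Nonzero differences (with sign): +6, -2, -9, -4, -4, -8, -7, +8, -3
Step 2: Count signs: positive = 2, negative = 7.
Step 3: Under H0: P(positive) = 0.5, so the number of positives S ~ Bin(9, 0.5).
Step 4: Two-sided exact p-value = sum of Bin(9,0.5) probabilities at or below the observed probability = 0.179688.
Step 5: alpha = 0.1. fail to reject H0.

n_eff = 9, pos = 2, neg = 7, p = 0.179688, fail to reject H0.


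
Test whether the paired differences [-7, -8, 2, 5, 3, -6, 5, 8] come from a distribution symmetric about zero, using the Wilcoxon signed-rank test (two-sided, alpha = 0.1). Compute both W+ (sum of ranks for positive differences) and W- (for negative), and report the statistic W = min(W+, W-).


Step 1: Drop any zero differences (none here) and take |d_i|.
|d| = [7, 8, 2, 5, 3, 6, 5, 8]
Step 2: Midrank |d_i| (ties get averaged ranks).
ranks: |7|->6, |8|->7.5, |2|->1, |5|->3.5, |3|->2, |6|->5, |5|->3.5, |8|->7.5
Step 3: Attach original signs; sum ranks with positive sign and with negative sign.
W+ = 1 + 3.5 + 2 + 3.5 + 7.5 = 17.5
W- = 6 + 7.5 + 5 = 18.5
(Check: W+ + W- = 36 should equal n(n+1)/2 = 36.)
Step 4: Test statistic W = min(W+, W-) = 17.5.
Step 5: Ties in |d|, so use the tie-corrected normal approximation.
        E[W] = n(n+1)/4 = 8*9/4 = 18.
        Tie groups: |d|=5 (t=2), |d|=8 (t=2); sum(t^3 - t) = 12.
        Var[W] = n(n+1)(2n+1)/24 - sum(t^3-t)/48 = 1224/24 - 12/48 = 50.75.
        z = (W - E[W]) / sqrt(Var[W]) = (17.5 - 18) / 7.1239 = -0.0702.
        Two-sided p = 2*Phi(z) = 0.944045.
Step 6: alpha = 0.1. fail to reject H0.

W+ = 17.5, W- = 18.5, W = min = 17.5, p = 0.944045, fail to reject H0.


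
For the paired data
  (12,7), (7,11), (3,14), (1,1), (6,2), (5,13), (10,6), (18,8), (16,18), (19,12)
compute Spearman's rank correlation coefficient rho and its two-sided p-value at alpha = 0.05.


Step 1: Rank x and y separately (midranks; no ties here).
rank(x): 12->7, 7->5, 3->2, 1->1, 6->4, 5->3, 10->6, 18->9, 16->8, 19->10
rank(y): 7->4, 11->6, 14->9, 1->1, 2->2, 13->8, 6->3, 8->5, 18->10, 12->7
Step 2: d_i = R_x(i) - R_y(i); compute d_i^2.
  (7-4)^2=9, (5-6)^2=1, (2-9)^2=49, (1-1)^2=0, (4-2)^2=4, (3-8)^2=25, (6-3)^2=9, (9-5)^2=16, (8-10)^2=4, (10-7)^2=9
sum(d^2) = 126.
Step 3: rho = 1 - 6*126 / (10*(10^2 - 1)) = 1 - 756/990 = 0.236364.
Step 4: Under H0, t = rho * sqrt((n-2)/(1-rho^2)) = 0.6880 ~ t(8).
Step 5: Two-sided p-value from the t-distribution with 8 df = 0.510885.
Step 6: alpha = 0.05. fail to reject H0.

rho = 0.2364, p = 0.510885, fail to reject H0 at alpha = 0.05.


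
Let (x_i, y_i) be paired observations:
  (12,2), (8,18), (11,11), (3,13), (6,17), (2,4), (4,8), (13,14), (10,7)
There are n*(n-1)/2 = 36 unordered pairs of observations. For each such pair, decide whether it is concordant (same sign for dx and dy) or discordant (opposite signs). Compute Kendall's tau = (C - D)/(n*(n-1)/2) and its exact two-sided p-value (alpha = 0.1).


Step 1: Enumerate the 36 unordered pairs (i,j) with i<j and classify each by sign(x_j-x_i) * sign(y_j-y_i).
  (1,2):dx=-4,dy=+16->D; (1,3):dx=-1,dy=+9->D; (1,4):dx=-9,dy=+11->D; (1,5):dx=-6,dy=+15->D
  (1,6):dx=-10,dy=+2->D; (1,7):dx=-8,dy=+6->D; (1,8):dx=+1,dy=+12->C; (1,9):dx=-2,dy=+5->D
  (2,3):dx=+3,dy=-7->D; (2,4):dx=-5,dy=-5->C; (2,5):dx=-2,dy=-1->C; (2,6):dx=-6,dy=-14->C
  (2,7):dx=-4,dy=-10->C; (2,8):dx=+5,dy=-4->D; (2,9):dx=+2,dy=-11->D; (3,4):dx=-8,dy=+2->D
  (3,5):dx=-5,dy=+6->D; (3,6):dx=-9,dy=-7->C; (3,7):dx=-7,dy=-3->C; (3,8):dx=+2,dy=+3->C
  (3,9):dx=-1,dy=-4->C; (4,5):dx=+3,dy=+4->C; (4,6):dx=-1,dy=-9->C; (4,7):dx=+1,dy=-5->D
  (4,8):dx=+10,dy=+1->C; (4,9):dx=+7,dy=-6->D; (5,6):dx=-4,dy=-13->C; (5,7):dx=-2,dy=-9->C
  (5,8):dx=+7,dy=-3->D; (5,9):dx=+4,dy=-10->D; (6,7):dx=+2,dy=+4->C; (6,8):dx=+11,dy=+10->C
  (6,9):dx=+8,dy=+3->C; (7,8):dx=+9,dy=+6->C; (7,9):dx=+6,dy=-1->D; (8,9):dx=-3,dy=-7->C
Step 2: C = 19, D = 17, total pairs = 36.
Step 3: tau = (C - D)/(n(n-1)/2) = (19 - 17)/36 = 0.055556.
Step 4: Exact two-sided p-value (enumerate n! = 362880 permutations of y under H0): p = 0.919455.
Step 5: alpha = 0.1. fail to reject H0.

tau_b = 0.0556 (C=19, D=17), p = 0.919455, fail to reject H0.


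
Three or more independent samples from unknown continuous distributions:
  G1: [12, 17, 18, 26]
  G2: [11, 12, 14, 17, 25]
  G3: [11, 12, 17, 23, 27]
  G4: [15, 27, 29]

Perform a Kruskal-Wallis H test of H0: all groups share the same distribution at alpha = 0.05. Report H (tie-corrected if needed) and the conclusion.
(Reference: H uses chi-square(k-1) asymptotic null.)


Step 1: Combine all N = 17 observations and assign midranks.
sorted (value, group, rank): (11,G2,1.5), (11,G3,1.5), (12,G1,4), (12,G2,4), (12,G3,4), (14,G2,6), (15,G4,7), (17,G1,9), (17,G2,9), (17,G3,9), (18,G1,11), (23,G3,12), (25,G2,13), (26,G1,14), (27,G3,15.5), (27,G4,15.5), (29,G4,17)
Step 2: Sum ranks within each group.
R_1 = 38 (n_1 = 4)
R_2 = 33.5 (n_2 = 5)
R_3 = 42 (n_3 = 5)
R_4 = 39.5 (n_4 = 3)
Step 3: H = 12/(N(N+1)) * sum(R_i^2/n_i) - 3(N+1)
     = 12/(17*18) * (38^2/4 + 33.5^2/5 + 42^2/5 + 39.5^2/3) - 3*18
     = 0.039216 * 1458.33 - 54
     = 3.189542.
Step 4: Ties present; correction factor C = 1 - 60/(17^3 - 17) = 0.987745. Corrected H = 3.189542 / 0.987745 = 3.229115.
Step 5: Under H0, H ~ chi^2(3); p-value = 0.357631.
Step 6: alpha = 0.05. fail to reject H0.

H = 3.2291, df = 3, p = 0.357631, fail to reject H0.


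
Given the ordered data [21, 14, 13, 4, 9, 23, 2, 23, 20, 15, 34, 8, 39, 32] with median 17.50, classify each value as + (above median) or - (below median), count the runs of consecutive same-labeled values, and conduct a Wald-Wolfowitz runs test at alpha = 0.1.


Step 1: Compute median = 17.50; label A = above, B = below.
Labels in order: ABBBBABAABABAA  (n_A = 7, n_B = 7)
Step 2: Count runs R = 9.
Step 3: Under H0 (random ordering), E[R] = 2*n_A*n_B/(n_A+n_B) + 1 = 2*7*7/14 + 1 = 8.0000.
        Var[R] = 2*n_A*n_B*(2*n_A*n_B - n_A - n_B) / ((n_A+n_B)^2 * (n_A+n_B-1)) = 8232/2548 = 3.2308.
        SD[R] = 1.7974.
Step 4: Continuity-corrected z = (R - 0.5 - E[R]) / SD[R] = (9 - 0.5 - 8.0000) / 1.7974 = 0.2782.
Step 5: Two-sided p-value via normal approximation = 2*(1 - Phi(|z|)) = 0.780879.
Step 6: alpha = 0.1. fail to reject H0.

R = 9, z = 0.2782, p = 0.780879, fail to reject H0.


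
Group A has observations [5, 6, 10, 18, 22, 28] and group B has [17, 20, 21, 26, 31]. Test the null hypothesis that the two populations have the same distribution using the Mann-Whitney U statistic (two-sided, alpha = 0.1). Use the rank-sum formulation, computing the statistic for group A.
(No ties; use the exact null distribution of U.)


Step 1: Combine and sort all 11 observations; assign midranks.
sorted (value, group): (5,X), (6,X), (10,X), (17,Y), (18,X), (20,Y), (21,Y), (22,X), (26,Y), (28,X), (31,Y)
ranks: 5->1, 6->2, 10->3, 17->4, 18->5, 20->6, 21->7, 22->8, 26->9, 28->10, 31->11
Step 2: Rank sum for X: R1 = 1 + 2 + 3 + 5 + 8 + 10 = 29.
Step 3: U_X = R1 - n1(n1+1)/2 = 29 - 6*7/2 = 29 - 21 = 8.
       U_Y = n1*n2 - U_X = 30 - 8 = 22.
Step 4: No ties, so the exact null distribution of U (based on enumerating the C(11,6) = 462 equally likely rank assignments) gives the two-sided p-value.
Step 5: p-value = 0.246753; compare to alpha = 0.1. fail to reject H0.

U_X = 8, p = 0.246753, fail to reject H0 at alpha = 0.1.
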